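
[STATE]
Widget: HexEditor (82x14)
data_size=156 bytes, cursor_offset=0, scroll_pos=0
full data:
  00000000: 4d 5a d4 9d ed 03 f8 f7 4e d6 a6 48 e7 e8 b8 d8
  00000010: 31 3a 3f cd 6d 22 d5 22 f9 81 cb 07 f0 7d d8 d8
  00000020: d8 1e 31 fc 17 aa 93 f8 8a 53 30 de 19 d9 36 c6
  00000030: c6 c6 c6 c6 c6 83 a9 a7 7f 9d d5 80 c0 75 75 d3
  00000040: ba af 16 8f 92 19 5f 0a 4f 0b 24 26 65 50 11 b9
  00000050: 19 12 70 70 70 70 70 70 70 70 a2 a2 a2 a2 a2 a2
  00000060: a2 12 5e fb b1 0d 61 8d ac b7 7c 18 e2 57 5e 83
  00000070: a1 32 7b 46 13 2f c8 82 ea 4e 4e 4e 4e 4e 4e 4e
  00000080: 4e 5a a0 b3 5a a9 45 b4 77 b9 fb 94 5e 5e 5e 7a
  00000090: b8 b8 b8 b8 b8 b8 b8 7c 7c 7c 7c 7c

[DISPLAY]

00000000  4D 5a d4 9d ed 03 f8 f7  4e d6 a6 48 e7 e8 b8 d8  |MZ......N..H....|    
00000010  31 3a 3f cd 6d 22 d5 22  f9 81 cb 07 f0 7d d8 d8  |1:?.m".".....}..|    
00000020  d8 1e 31 fc 17 aa 93 f8  8a 53 30 de 19 d9 36 c6  |..1......S0...6.|    
00000030  c6 c6 c6 c6 c6 83 a9 a7  7f 9d d5 80 c0 75 75 d3  |.............uu.|    
00000040  ba af 16 8f 92 19 5f 0a  4f 0b 24 26 65 50 11 b9  |......_.O.$&eP..|    
00000050  19 12 70 70 70 70 70 70  70 70 a2 a2 a2 a2 a2 a2  |..pppppppp......|    
00000060  a2 12 5e fb b1 0d 61 8d  ac b7 7c 18 e2 57 5e 83  |..^...a...|..W^.|    
00000070  a1 32 7b 46 13 2f c8 82  ea 4e 4e 4e 4e 4e 4e 4e  |.2{F./...NNNNNNN|    
00000080  4e 5a a0 b3 5a a9 45 b4  77 b9 fb 94 5e 5e 5e 7a  |NZ..Z.E.w...^^^z|    
00000090  b8 b8 b8 b8 b8 b8 b8 7c  7c 7c 7c 7c              |.......|||||    |    
                                                                                  
                                                                                  
                                                                                  
                                                                                  


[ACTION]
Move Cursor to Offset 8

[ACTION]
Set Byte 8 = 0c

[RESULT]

00000000  4d 5a d4 9d ed 03 f8 f7  0C d6 a6 48 e7 e8 b8 d8  |MZ.........H....|    
00000010  31 3a 3f cd 6d 22 d5 22  f9 81 cb 07 f0 7d d8 d8  |1:?.m".".....}..|    
00000020  d8 1e 31 fc 17 aa 93 f8  8a 53 30 de 19 d9 36 c6  |..1......S0...6.|    
00000030  c6 c6 c6 c6 c6 83 a9 a7  7f 9d d5 80 c0 75 75 d3  |.............uu.|    
00000040  ba af 16 8f 92 19 5f 0a  4f 0b 24 26 65 50 11 b9  |......_.O.$&eP..|    
00000050  19 12 70 70 70 70 70 70  70 70 a2 a2 a2 a2 a2 a2  |..pppppppp......|    
00000060  a2 12 5e fb b1 0d 61 8d  ac b7 7c 18 e2 57 5e 83  |..^...a...|..W^.|    
00000070  a1 32 7b 46 13 2f c8 82  ea 4e 4e 4e 4e 4e 4e 4e  |.2{F./...NNNNNNN|    
00000080  4e 5a a0 b3 5a a9 45 b4  77 b9 fb 94 5e 5e 5e 7a  |NZ..Z.E.w...^^^z|    
00000090  b8 b8 b8 b8 b8 b8 b8 7c  7c 7c 7c 7c              |.......|||||    |    
                                                                                  
                                                                                  
                                                                                  
                                                                                  


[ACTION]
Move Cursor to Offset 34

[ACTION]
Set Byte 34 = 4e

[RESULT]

00000000  4d 5a d4 9d ed 03 f8 f7  0c d6 a6 48 e7 e8 b8 d8  |MZ.........H....|    
00000010  31 3a 3f cd 6d 22 d5 22  f9 81 cb 07 f0 7d d8 d8  |1:?.m".".....}..|    
00000020  d8 1e 4E fc 17 aa 93 f8  8a 53 30 de 19 d9 36 c6  |..N......S0...6.|    
00000030  c6 c6 c6 c6 c6 83 a9 a7  7f 9d d5 80 c0 75 75 d3  |.............uu.|    
00000040  ba af 16 8f 92 19 5f 0a  4f 0b 24 26 65 50 11 b9  |......_.O.$&eP..|    
00000050  19 12 70 70 70 70 70 70  70 70 a2 a2 a2 a2 a2 a2  |..pppppppp......|    
00000060  a2 12 5e fb b1 0d 61 8d  ac b7 7c 18 e2 57 5e 83  |..^...a...|..W^.|    
00000070  a1 32 7b 46 13 2f c8 82  ea 4e 4e 4e 4e 4e 4e 4e  |.2{F./...NNNNNNN|    
00000080  4e 5a a0 b3 5a a9 45 b4  77 b9 fb 94 5e 5e 5e 7a  |NZ..Z.E.w...^^^z|    
00000090  b8 b8 b8 b8 b8 b8 b8 7c  7c 7c 7c 7c              |.......|||||    |    
                                                                                  
                                                                                  
                                                                                  
                                                                                  


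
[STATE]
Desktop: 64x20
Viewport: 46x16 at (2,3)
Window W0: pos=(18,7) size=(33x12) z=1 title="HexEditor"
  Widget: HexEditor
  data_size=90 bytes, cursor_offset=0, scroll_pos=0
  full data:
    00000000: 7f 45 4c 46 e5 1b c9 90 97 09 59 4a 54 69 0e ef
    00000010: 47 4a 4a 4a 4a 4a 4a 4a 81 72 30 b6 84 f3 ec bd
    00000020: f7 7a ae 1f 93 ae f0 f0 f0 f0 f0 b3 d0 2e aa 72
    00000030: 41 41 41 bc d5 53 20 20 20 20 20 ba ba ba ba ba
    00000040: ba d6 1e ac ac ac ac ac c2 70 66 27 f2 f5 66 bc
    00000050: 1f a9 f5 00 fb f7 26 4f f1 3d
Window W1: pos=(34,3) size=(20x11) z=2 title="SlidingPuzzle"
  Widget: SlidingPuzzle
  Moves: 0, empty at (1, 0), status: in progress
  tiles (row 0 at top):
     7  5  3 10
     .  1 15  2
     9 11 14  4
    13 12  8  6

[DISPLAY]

                                ┏━━━━━━━━━━━━━
                                ┃ SlidingPuzzl
                                ┠─────────────
                                ┃┌────┬────┬──
                ┏━━━━━━━━━━━━━━━┃│  7 │  5 │  
                ┃ HexEditor     ┃├────┼────┼──
                ┠───────────────┃│    │  1 │ 1
                ┃00000000  7F 45┃├────┼────┼──
                ┃00000010  47 4a┃│  9 │ 11 │ 1
                ┃00000020  f7 7a┃├────┼────┼──
                ┃00000030  41 41┗━━━━━━━━━━━━━
                ┃00000040  ba d6 1e ac ac ac a
                ┃00000050  1f a9 f5 00 fb f7 2
                ┃                             
                ┃                             
                ┗━━━━━━━━━━━━━━━━━━━━━━━━━━━━━


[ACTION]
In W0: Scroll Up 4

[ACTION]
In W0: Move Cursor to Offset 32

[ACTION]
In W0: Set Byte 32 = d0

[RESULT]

                                ┏━━━━━━━━━━━━━
                                ┃ SlidingPuzzl
                                ┠─────────────
                                ┃┌────┬────┬──
                ┏━━━━━━━━━━━━━━━┃│  7 │  5 │  
                ┃ HexEditor     ┃├────┼────┼──
                ┠───────────────┃│    │  1 │ 1
                ┃00000000  7f 45┃├────┼────┼──
                ┃00000010  47 4a┃│  9 │ 11 │ 1
                ┃00000020  D0 7a┃├────┼────┼──
                ┃00000030  41 41┗━━━━━━━━━━━━━
                ┃00000040  ba d6 1e ac ac ac a
                ┃00000050  1f a9 f5 00 fb f7 2
                ┃                             
                ┃                             
                ┗━━━━━━━━━━━━━━━━━━━━━━━━━━━━━


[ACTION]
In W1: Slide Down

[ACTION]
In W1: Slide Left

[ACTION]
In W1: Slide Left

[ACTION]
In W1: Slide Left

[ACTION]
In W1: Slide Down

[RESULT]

                                ┏━━━━━━━━━━━━━
                                ┃ SlidingPuzzl
                                ┠─────────────
                                ┃┌────┬────┬──
                ┏━━━━━━━━━━━━━━━┃│  5 │  3 │ 1
                ┃ HexEditor     ┃├────┼────┼──
                ┠───────────────┃│  7 │  1 │ 1
                ┃00000000  7f 45┃├────┼────┼──
                ┃00000010  47 4a┃│  9 │ 11 │ 1
                ┃00000020  D0 7a┃├────┼────┼──
                ┃00000030  41 41┗━━━━━━━━━━━━━
                ┃00000040  ba d6 1e ac ac ac a
                ┃00000050  1f a9 f5 00 fb f7 2
                ┃                             
                ┃                             
                ┗━━━━━━━━━━━━━━━━━━━━━━━━━━━━━


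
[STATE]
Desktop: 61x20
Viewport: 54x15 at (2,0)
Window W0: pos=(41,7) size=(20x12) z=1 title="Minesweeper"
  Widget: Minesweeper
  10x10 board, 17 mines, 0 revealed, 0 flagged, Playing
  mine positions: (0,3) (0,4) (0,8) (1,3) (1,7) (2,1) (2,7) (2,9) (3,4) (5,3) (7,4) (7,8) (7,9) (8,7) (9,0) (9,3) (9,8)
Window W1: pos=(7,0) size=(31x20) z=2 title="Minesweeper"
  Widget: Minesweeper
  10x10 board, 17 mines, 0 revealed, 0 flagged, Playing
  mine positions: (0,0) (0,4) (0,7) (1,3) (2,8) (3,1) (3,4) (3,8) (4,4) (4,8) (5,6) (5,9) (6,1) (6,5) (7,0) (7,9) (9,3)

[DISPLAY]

     ┏━━━━━━━━━━━━━━━━━━━━━━━━━━━━━┓                  
     ┃ Minesweeper                 ┃                  
     ┠─────────────────────────────┨                  
     ┃■■■■■■■■■■                   ┃                  
     ┃■■■■■■■■■■                   ┃                  
     ┃■■■■■■■■■■                   ┃                  
     ┃■■■■■■■■■■                   ┃                  
     ┃■■■■■■■■■■                   ┃   ┏━━━━━━━━━━━━━━
     ┃■■■■■■■■■■                   ┃   ┃ Minesweeper  
     ┃■■■■■■■■■■                   ┃   ┠──────────────
     ┃■■■■■■■■■■                   ┃   ┃■■■■■■■■■■    
     ┃■■■■■■■■■■                   ┃   ┃■■■■■■■■■■    
     ┃■■■■■■■■■■                   ┃   ┃■■■■■■■■■■    
     ┃                             ┃   ┃■■■■■■■■■■    
     ┃                             ┃   ┃■■■■■■■■■■    


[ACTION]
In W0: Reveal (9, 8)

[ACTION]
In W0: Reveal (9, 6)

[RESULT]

     ┏━━━━━━━━━━━━━━━━━━━━━━━━━━━━━┓                  
     ┃ Minesweeper                 ┃                  
     ┠─────────────────────────────┨                  
     ┃■■■■■■■■■■                   ┃                  
     ┃■■■■■■■■■■                   ┃                  
     ┃■■■■■■■■■■                   ┃                  
     ┃■■■■■■■■■■                   ┃                  
     ┃■■■■■■■■■■                   ┃   ┏━━━━━━━━━━━━━━
     ┃■■■■■■■■■■                   ┃   ┃ Minesweeper  
     ┃■■■■■■■■■■                   ┃   ┠──────────────
     ┃■■■■■■■■■■                   ┃   ┃■■■✹✹■■■✹■    
     ┃■■■■■■■■■■                   ┃   ┃■■■✹■■■✹■■    
     ┃■■■■■■■■■■                   ┃   ┃■✹■■■■■✹■✹    
     ┃                             ┃   ┃■■■■✹■■■■■    
     ┃                             ┃   ┃■■■■■■■■■■    


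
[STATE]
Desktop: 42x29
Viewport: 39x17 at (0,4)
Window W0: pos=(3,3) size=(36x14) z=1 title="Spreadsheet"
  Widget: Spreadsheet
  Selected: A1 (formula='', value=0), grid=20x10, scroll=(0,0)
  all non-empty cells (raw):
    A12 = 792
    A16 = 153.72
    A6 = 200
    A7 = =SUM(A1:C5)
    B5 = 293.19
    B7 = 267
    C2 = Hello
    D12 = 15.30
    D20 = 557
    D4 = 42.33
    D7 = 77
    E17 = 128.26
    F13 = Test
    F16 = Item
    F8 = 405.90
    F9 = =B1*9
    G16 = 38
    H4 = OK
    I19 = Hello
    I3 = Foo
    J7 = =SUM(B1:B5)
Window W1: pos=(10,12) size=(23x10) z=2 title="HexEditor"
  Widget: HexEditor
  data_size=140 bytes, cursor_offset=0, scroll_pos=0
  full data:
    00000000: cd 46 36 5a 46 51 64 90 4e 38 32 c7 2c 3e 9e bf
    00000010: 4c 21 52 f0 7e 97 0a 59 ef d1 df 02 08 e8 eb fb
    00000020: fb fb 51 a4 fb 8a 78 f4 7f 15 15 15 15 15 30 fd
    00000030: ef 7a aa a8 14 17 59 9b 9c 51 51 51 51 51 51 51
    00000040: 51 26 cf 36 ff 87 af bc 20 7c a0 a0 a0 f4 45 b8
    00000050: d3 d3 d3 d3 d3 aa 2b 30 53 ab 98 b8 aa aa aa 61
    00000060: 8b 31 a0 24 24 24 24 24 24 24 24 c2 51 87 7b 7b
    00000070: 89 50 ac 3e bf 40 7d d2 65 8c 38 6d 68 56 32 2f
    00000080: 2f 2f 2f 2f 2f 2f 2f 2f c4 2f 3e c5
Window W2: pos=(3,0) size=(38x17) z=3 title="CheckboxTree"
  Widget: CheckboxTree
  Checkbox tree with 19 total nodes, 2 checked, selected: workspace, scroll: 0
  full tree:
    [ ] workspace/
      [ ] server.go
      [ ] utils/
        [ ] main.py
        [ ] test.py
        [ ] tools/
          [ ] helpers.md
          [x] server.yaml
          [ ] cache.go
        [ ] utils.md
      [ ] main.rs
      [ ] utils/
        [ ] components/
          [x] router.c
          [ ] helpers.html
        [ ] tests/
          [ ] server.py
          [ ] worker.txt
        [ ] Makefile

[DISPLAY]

   ┃   [ ] server.go                   
   ┃   [-] utils/                      
   ┃     [ ] main.py                   
   ┃     [ ] test.py                   
   ┃     [-] tools/                    
   ┃       [ ] helpers.md              
   ┃       [x] server.yaml             
   ┃       [ ] cache.go                
   ┃     [ ] utils.md                  
   ┃   [ ] main.rs                     
   ┃   [-] utils/                      
   ┃     [-] components/               
   ┗━━━━━━━━━━━━━━━━━━━━━━━━━━━━━━━━━━━
          ┃00000020  fb fb 51 a4┃      
          ┃00000030  ef 7a aa a8┃      
          ┃00000040  51 26 cf 36┃      
          ┃00000050  d3 d3 d3 d3┃      


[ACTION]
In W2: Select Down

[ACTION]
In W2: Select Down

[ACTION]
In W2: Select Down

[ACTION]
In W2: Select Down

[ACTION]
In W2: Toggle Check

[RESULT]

   ┃   [ ] server.go                   
   ┃   [-] utils/                      
   ┃     [ ] main.py                   
   ┃>    [x] test.py                   
   ┃     [-] tools/                    
   ┃       [ ] helpers.md              
   ┃       [x] server.yaml             
   ┃       [ ] cache.go                
   ┃     [ ] utils.md                  
   ┃   [ ] main.rs                     
   ┃   [-] utils/                      
   ┃     [-] components/               
   ┗━━━━━━━━━━━━━━━━━━━━━━━━━━━━━━━━━━━
          ┃00000020  fb fb 51 a4┃      
          ┃00000030  ef 7a aa a8┃      
          ┃00000040  51 26 cf 36┃      
          ┃00000050  d3 d3 d3 d3┃      


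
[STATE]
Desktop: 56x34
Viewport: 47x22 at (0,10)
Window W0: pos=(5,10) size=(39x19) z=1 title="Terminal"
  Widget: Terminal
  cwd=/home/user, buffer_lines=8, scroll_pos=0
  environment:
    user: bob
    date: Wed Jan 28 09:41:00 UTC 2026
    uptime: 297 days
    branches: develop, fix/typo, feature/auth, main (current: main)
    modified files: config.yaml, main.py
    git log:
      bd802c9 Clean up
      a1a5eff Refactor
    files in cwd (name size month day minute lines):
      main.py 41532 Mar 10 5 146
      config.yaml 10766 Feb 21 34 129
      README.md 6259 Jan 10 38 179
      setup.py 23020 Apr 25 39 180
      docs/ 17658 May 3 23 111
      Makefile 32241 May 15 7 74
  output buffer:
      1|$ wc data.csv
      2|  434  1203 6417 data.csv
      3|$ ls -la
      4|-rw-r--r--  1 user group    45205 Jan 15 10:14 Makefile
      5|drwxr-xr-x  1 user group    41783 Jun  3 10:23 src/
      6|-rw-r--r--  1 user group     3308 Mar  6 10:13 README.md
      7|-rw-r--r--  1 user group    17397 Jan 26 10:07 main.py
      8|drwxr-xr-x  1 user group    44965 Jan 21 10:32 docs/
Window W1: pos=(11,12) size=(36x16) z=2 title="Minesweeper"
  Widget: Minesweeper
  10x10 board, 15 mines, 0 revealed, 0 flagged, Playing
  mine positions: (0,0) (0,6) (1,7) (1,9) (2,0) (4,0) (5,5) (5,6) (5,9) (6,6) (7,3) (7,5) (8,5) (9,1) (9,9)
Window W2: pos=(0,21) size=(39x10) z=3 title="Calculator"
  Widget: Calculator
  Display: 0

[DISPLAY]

     ┏━━━━━━━━━━━━━━━━━━━━━━━━━━━━━━━━━━━━━┓   
     ┃ Terminal                            ┃   
     ┠─────┏━━━━━━━━━━━━━━━━━━━━━━━━━━━━━━━━━━┓
     ┃$ wc ┃ Minesweeper                      ┃
     ┃  434┠──────────────────────────────────┨
     ┃$ ls ┃■■■■■■■■■■                        ┃
     ┃-rw-r┃■■■■■■■■■■                        ┃
     ┃drwxr┃■■■■■■■■■■                        ┃
     ┃-rw-r┃■■■■■■■■■■                        ┃
     ┃-rw-r┃■■■■■■■■■■                        ┃
     ┃drwxr┃■■■■■■■■■■                        ┃
┏━━━━━━━━━━━━━━━━━━━━━━━━━━━━━━━━━━━━━┓       ┃
┃ Calculator                          ┃       ┃
┠─────────────────────────────────────┨       ┃
┃                                    0┃       ┃
┃┌───┬───┬───┬───┐                    ┃       ┃
┃│ 7 │ 8 │ 9 │ ÷ │                    ┃       ┃
┃├───┼───┼───┼───┤                    ┃━━━━━━━┛
┃│ 4 │ 5 │ 6 │ × │                    ┃━━━━┛   
┃└───┴───┴───┴───┘                    ┃        
┗━━━━━━━━━━━━━━━━━━━━━━━━━━━━━━━━━━━━━┛        
                                               


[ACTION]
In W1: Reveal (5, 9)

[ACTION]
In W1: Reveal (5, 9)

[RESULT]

     ┏━━━━━━━━━━━━━━━━━━━━━━━━━━━━━━━━━━━━━┓   
     ┃ Terminal                            ┃   
     ┠─────┏━━━━━━━━━━━━━━━━━━━━━━━━━━━━━━━━━━┓
     ┃$ wc ┃ Minesweeper                      ┃
     ┃  434┠──────────────────────────────────┨
     ┃$ ls ┃✹■■■■■✹■■■                        ┃
     ┃-rw-r┃■■■■■■■✹■✹                        ┃
     ┃drwxr┃✹■■■■■■■■■                        ┃
     ┃-rw-r┃■■■■■■■■■■                        ┃
     ┃-rw-r┃✹■■■■■■■■■                        ┃
     ┃drwxr┃■■■■■✹✹■■✹                        ┃
┏━━━━━━━━━━━━━━━━━━━━━━━━━━━━━━━━━━━━━┓       ┃
┃ Calculator                          ┃       ┃
┠─────────────────────────────────────┨       ┃
┃                                    0┃       ┃
┃┌───┬───┬───┬───┐                    ┃       ┃
┃│ 7 │ 8 │ 9 │ ÷ │                    ┃       ┃
┃├───┼───┼───┼───┤                    ┃━━━━━━━┛
┃│ 4 │ 5 │ 6 │ × │                    ┃━━━━┛   
┃└───┴───┴───┴───┘                    ┃        
┗━━━━━━━━━━━━━━━━━━━━━━━━━━━━━━━━━━━━━┛        
                                               


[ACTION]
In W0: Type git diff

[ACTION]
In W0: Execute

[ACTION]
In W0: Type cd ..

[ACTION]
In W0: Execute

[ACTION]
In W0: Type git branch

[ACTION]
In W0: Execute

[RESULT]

     ┏━━━━━━━━━━━━━━━━━━━━━━━━━━━━━━━━━━━━━┓   
     ┃ Terminal                            ┃   
     ┠─────┏━━━━━━━━━━━━━━━━━━━━━━━━━━━━━━━━━━┓
     ┃$ git┃ Minesweeper                      ┃
     ┃diff ┠──────────────────────────────────┨
     ┃--- a┃✹■■■■■✹■■■                        ┃
     ┃+++ b┃■■■■■■■✹■✹                        ┃
     ┃@@ -1┃✹■■■■■■■■■                        ┃
     ┃+# up┃■■■■■■■■■■                        ┃
     ┃ impo┃✹■■■■■■■■■                        ┃
     ┃$ cd ┃■■■■■✹✹■■✹                        ┃
┏━━━━━━━━━━━━━━━━━━━━━━━━━━━━━━━━━━━━━┓       ┃
┃ Calculator                          ┃       ┃
┠─────────────────────────────────────┨       ┃
┃                                    0┃       ┃
┃┌───┬───┬───┬───┐                    ┃       ┃
┃│ 7 │ 8 │ 9 │ ÷ │                    ┃       ┃
┃├───┼───┼───┼───┤                    ┃━━━━━━━┛
┃│ 4 │ 5 │ 6 │ × │                    ┃━━━━┛   
┃└───┴───┴───┴───┘                    ┃        
┗━━━━━━━━━━━━━━━━━━━━━━━━━━━━━━━━━━━━━┛        
                                               


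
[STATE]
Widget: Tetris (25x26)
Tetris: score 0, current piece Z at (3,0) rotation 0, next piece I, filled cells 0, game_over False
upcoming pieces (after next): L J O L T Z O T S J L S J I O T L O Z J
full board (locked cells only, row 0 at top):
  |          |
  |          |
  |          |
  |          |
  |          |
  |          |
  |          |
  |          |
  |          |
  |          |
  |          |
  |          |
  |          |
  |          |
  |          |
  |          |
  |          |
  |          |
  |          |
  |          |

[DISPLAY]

   ▓▓     │Next:         
    ▓▓    │████          
          │              
          │              
          │              
          │              
          │Score:        
          │0             
          │              
          │              
          │              
          │              
          │              
          │              
          │              
          │              
          │              
          │              
          │              
          │              
          │              
          │              
          │              
          │              
          │              
          │              


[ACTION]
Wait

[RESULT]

          │Next:         
   ▓▓     │████          
    ▓▓    │              
          │              
          │              
          │              
          │Score:        
          │0             
          │              
          │              
          │              
          │              
          │              
          │              
          │              
          │              
          │              
          │              
          │              
          │              
          │              
          │              
          │              
          │              
          │              
          │              


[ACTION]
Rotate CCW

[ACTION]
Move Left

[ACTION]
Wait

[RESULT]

          │Next:         
          │████          
   ▓      │              
  ▓▓      │              
  ▓       │              
          │              
          │Score:        
          │0             
          │              
          │              
          │              
          │              
          │              
          │              
          │              
          │              
          │              
          │              
          │              
          │              
          │              
          │              
          │              
          │              
          │              
          │              


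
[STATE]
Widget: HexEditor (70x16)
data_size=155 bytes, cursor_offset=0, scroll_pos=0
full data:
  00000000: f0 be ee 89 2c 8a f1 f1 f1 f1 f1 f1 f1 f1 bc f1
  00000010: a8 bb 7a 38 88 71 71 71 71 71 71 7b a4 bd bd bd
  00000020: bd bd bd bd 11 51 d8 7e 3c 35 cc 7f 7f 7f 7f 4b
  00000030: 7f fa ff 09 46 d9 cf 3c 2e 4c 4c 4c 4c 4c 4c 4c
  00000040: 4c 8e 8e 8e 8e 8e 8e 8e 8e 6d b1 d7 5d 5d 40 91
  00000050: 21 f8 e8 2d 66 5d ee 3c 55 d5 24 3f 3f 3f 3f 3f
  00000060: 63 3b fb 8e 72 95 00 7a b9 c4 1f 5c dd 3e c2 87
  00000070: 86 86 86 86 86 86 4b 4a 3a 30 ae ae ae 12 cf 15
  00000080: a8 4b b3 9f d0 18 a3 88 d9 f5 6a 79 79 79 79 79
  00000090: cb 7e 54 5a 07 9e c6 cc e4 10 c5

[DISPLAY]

00000000  F0 be ee 89 2c 8a f1 f1  f1 f1 f1 f1 f1 f1 bc f1  |....,....
00000010  a8 bb 7a 38 88 71 71 71  71 71 71 7b a4 bd bd bd  |..z8.qqqq
00000020  bd bd bd bd 11 51 d8 7e  3c 35 cc 7f 7f 7f 7f 4b  |.....Q.~<
00000030  7f fa ff 09 46 d9 cf 3c  2e 4c 4c 4c 4c 4c 4c 4c  |....F..<.
00000040  4c 8e 8e 8e 8e 8e 8e 8e  8e 6d b1 d7 5d 5d 40 91  |L........
00000050  21 f8 e8 2d 66 5d ee 3c  55 d5 24 3f 3f 3f 3f 3f  |!..-f].<U
00000060  63 3b fb 8e 72 95 00 7a  b9 c4 1f 5c dd 3e c2 87  |c;..r..z.
00000070  86 86 86 86 86 86 4b 4a  3a 30 ae ae ae 12 cf 15  |......KJ:
00000080  a8 4b b3 9f d0 18 a3 88  d9 f5 6a 79 79 79 79 79  |.K.......
00000090  cb 7e 54 5a 07 9e c6 cc  e4 10 c5                 |.~TZ.....
                                                                      
                                                                      
                                                                      
                                                                      
                                                                      
                                                                      


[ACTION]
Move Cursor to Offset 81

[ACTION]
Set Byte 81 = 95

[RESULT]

00000000  f0 be ee 89 2c 8a f1 f1  f1 f1 f1 f1 f1 f1 bc f1  |....,....
00000010  a8 bb 7a 38 88 71 71 71  71 71 71 7b a4 bd bd bd  |..z8.qqqq
00000020  bd bd bd bd 11 51 d8 7e  3c 35 cc 7f 7f 7f 7f 4b  |.....Q.~<
00000030  7f fa ff 09 46 d9 cf 3c  2e 4c 4c 4c 4c 4c 4c 4c  |....F..<.
00000040  4c 8e 8e 8e 8e 8e 8e 8e  8e 6d b1 d7 5d 5d 40 91  |L........
00000050  21 95 e8 2d 66 5d ee 3c  55 d5 24 3f 3f 3f 3f 3f  |!..-f].<U
00000060  63 3b fb 8e 72 95 00 7a  b9 c4 1f 5c dd 3e c2 87  |c;..r..z.
00000070  86 86 86 86 86 86 4b 4a  3a 30 ae ae ae 12 cf 15  |......KJ:
00000080  a8 4b b3 9f d0 18 a3 88  d9 f5 6a 79 79 79 79 79  |.K.......
00000090  cb 7e 54 5a 07 9e c6 cc  e4 10 c5                 |.~TZ.....
                                                                      
                                                                      
                                                                      
                                                                      
                                                                      
                                                                      


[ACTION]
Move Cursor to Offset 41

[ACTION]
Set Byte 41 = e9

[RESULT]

00000000  f0 be ee 89 2c 8a f1 f1  f1 f1 f1 f1 f1 f1 bc f1  |....,....
00000010  a8 bb 7a 38 88 71 71 71  71 71 71 7b a4 bd bd bd  |..z8.qqqq
00000020  bd bd bd bd 11 51 d8 7e  3c E9 cc 7f 7f 7f 7f 4b  |.....Q.~<
00000030  7f fa ff 09 46 d9 cf 3c  2e 4c 4c 4c 4c 4c 4c 4c  |....F..<.
00000040  4c 8e 8e 8e 8e 8e 8e 8e  8e 6d b1 d7 5d 5d 40 91  |L........
00000050  21 95 e8 2d 66 5d ee 3c  55 d5 24 3f 3f 3f 3f 3f  |!..-f].<U
00000060  63 3b fb 8e 72 95 00 7a  b9 c4 1f 5c dd 3e c2 87  |c;..r..z.
00000070  86 86 86 86 86 86 4b 4a  3a 30 ae ae ae 12 cf 15  |......KJ:
00000080  a8 4b b3 9f d0 18 a3 88  d9 f5 6a 79 79 79 79 79  |.K.......
00000090  cb 7e 54 5a 07 9e c6 cc  e4 10 c5                 |.~TZ.....
                                                                      
                                                                      
                                                                      
                                                                      
                                                                      
                                                                      


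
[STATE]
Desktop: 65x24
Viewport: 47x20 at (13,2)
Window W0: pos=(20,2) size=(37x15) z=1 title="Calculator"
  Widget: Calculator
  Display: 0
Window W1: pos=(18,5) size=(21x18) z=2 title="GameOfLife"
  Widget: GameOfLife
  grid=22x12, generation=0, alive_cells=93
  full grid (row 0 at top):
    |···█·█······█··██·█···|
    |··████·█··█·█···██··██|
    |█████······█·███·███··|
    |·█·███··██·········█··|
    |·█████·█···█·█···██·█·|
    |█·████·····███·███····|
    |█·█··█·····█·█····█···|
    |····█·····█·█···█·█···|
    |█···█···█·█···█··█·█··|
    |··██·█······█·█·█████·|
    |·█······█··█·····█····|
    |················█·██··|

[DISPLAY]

       ┏━━━━━━━━━━━━━━━━━━━━━━━━━━━━━━━━━━━┓   
       ┃ Calculator                        ┃   
       ┠───────────────────────────────────┨   
     ┏━━━━━━━━━━━━━━━━━━━┓                0┃   
     ┃ GameOfLife        ┃                 ┃   
     ┠───────────────────┨                 ┃   
     ┃Gen: 0             ┃                 ┃   
     ┃··█·█······█··██·█·┃                 ┃   
     ┃·████·█··█·█···██··┃                 ┃   
     ┃████······█·███·███┃                 ┃   
     ┃█·███··██·········█┃                 ┃   
     ┃█████·█···█·█···██·┃                 ┃   
     ┃·████·····███·███··┃                 ┃   
     ┃·█··█·····█·█····█·┃                 ┃   
     ┃···█·····█·█···█·█·┃━━━━━━━━━━━━━━━━━┛   
     ┃···█···█·█···█··█·█┃                     
     ┃·██·█······█·█·████┃                     
     ┃█······█··█·····█··┃                     
     ┃···············█·██┃                     
     ┃                   ┃                     


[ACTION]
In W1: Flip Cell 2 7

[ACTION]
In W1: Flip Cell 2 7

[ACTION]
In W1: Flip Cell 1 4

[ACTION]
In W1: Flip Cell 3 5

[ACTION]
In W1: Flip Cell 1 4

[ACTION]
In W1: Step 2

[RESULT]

       ┏━━━━━━━━━━━━━━━━━━━━━━━━━━━━━━━━━━━┓   
       ┃ Calculator                        ┃   
       ┠───────────────────────────────────┨   
     ┏━━━━━━━━━━━━━━━━━━━┓                0┃   
     ┃ GameOfLife        ┃                 ┃   
     ┠───────────────────┨                 ┃   
     ┃Gen: 2             ┃                 ┃   
     ┃···███·············┃                 ┃   
     ┃···████·█··········┃                 ┃   
     ┃······██·█···███··█┃                 ┃   
     ┃·······█·······█···┃                 ┃   
     ┃······█·····███████┃                 ┃   
     ┃█··············█··█┃                 ┃   
     ┃███·█·········█·██·┃                 ┃   
     ┃·██··█··█████····██┃━━━━━━━━━━━━━━━━━┛   
     ┃█······██·█·██···█·┃                     
     ┃██·██····█···███··█┃                     
     ┃██···········██·██·┃                     
     ┃···················┃                     
     ┃                   ┃                     


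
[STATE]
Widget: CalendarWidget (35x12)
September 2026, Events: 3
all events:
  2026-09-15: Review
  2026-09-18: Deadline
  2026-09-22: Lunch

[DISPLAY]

           September 2026          
Mo Tu We Th Fr Sa Su               
    1  2  3  4  5  6               
 7  8  9 10 11 12 13               
14 15* 16 17 18* 19 20             
21 22* 23 24 25 26 27              
28 29 30                           
                                   
                                   
                                   
                                   
                                   


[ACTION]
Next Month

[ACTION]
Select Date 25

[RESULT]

            October 2026           
Mo Tu We Th Fr Sa Su               
          1  2  3  4               
 5  6  7  8  9 10 11               
12 13 14 15 16 17 18               
19 20 21 22 23 24 [25]             
26 27 28 29 30 31                  
                                   
                                   
                                   
                                   
                                   


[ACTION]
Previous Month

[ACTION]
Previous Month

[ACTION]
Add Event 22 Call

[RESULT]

            August 2026            
Mo Tu We Th Fr Sa Su               
                1  2               
 3  4  5  6  7  8  9               
10 11 12 13 14 15 16               
17 18 19 20 21 22* 23              
24 25 26 27 28 29 30               
31                                 
                                   
                                   
                                   
                                   


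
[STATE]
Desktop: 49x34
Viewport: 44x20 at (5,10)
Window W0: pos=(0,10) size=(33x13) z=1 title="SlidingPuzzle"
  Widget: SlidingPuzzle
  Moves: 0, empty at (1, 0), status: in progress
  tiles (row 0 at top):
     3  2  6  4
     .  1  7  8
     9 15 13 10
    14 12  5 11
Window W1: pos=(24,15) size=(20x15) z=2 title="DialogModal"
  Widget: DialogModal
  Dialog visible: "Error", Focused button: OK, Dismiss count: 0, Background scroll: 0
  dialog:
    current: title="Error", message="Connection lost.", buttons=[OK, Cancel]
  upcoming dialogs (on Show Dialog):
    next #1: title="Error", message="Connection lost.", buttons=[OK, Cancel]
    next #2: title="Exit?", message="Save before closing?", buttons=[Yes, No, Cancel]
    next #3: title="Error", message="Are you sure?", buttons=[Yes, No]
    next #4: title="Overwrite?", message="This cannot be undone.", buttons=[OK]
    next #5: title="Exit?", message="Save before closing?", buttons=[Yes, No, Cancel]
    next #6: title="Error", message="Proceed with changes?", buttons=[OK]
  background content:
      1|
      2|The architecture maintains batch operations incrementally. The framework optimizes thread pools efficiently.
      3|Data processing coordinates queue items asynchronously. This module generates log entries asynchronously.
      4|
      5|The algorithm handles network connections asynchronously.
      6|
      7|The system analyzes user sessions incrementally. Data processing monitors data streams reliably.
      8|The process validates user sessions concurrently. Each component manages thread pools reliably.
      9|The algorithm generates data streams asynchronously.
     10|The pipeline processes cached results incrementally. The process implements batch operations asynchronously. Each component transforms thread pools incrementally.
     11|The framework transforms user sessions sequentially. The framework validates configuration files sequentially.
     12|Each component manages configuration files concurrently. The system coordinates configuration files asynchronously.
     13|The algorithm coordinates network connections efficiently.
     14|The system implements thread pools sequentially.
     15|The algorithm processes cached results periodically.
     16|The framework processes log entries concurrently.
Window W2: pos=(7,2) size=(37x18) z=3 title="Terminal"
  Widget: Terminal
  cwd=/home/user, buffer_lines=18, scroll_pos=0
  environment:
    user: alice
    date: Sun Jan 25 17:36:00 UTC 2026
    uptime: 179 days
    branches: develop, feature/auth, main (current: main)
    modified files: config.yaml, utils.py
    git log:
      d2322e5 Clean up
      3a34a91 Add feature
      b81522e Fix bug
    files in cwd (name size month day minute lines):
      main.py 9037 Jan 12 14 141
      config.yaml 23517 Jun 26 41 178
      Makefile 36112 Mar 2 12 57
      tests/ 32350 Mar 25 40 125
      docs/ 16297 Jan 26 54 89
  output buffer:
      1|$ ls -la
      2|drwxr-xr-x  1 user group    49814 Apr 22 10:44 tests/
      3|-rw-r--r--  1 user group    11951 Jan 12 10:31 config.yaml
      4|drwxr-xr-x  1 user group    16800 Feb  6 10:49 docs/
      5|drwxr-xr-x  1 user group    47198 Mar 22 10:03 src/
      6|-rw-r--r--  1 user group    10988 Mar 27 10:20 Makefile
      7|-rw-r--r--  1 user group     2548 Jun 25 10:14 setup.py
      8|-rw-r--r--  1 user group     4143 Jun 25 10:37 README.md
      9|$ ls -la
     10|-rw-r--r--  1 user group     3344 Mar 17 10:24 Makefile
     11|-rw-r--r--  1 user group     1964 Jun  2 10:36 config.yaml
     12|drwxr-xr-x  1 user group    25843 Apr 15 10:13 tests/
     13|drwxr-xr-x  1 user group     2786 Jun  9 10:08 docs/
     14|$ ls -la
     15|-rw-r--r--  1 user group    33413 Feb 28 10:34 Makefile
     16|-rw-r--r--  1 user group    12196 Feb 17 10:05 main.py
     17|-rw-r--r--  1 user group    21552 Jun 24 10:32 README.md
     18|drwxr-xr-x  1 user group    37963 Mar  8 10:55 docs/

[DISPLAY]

━━┃-rw-r--r--  1 user group    10988 M┃     
di┃-rw-r--r--  1 user group     2548 J┃     
──┃-rw-r--r--  1 user group     4143 J┃     
─┬┃$ ls -la                           ┃     
 │┃-rw-r--r--  1 user group     3344 M┃     
─┼┃-rw-r--r--  1 user group     1964 J┃     
 │┃drwxr-xr-x  1 user group    25843 A┃     
─┼┃drwxr-xr-x  1 user group     2786 J┃     
 │┃$ ls -la                           ┃     
─┼┗━━━━━━━━━━━━━━━━━━━━━━━━━━━━━━━━━━━┛     
 │ 12 │  5 │ 11 │  ┃Data processing co┃     
─┴────┴────┴────┘  ┃  ┌────────────┐  ┃     
━━━━━━━━━━━━━━━━━━━┃Th│   Error    │nd┃     
                   ┃  │Connection l│  ┃     
                   ┃Th│[OK]  Cancel│ze┃     
                   ┃Th└────────────┘da┃     
                   ┃The algorithm gene┃     
                   ┃The pipeline proce┃     
                   ┃The framework tran┃     
                   ┗━━━━━━━━━━━━━━━━━━┛     


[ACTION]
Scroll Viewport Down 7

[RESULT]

 │┃-rw-r--r--  1 user group     3344 M┃     
─┼┃-rw-r--r--  1 user group     1964 J┃     
 │┃drwxr-xr-x  1 user group    25843 A┃     
─┼┃drwxr-xr-x  1 user group     2786 J┃     
 │┃$ ls -la                           ┃     
─┼┗━━━━━━━━━━━━━━━━━━━━━━━━━━━━━━━━━━━┛     
 │ 12 │  5 │ 11 │  ┃Data processing co┃     
─┴────┴────┴────┘  ┃  ┌────────────┐  ┃     
━━━━━━━━━━━━━━━━━━━┃Th│   Error    │nd┃     
                   ┃  │Connection l│  ┃     
                   ┃Th│[OK]  Cancel│ze┃     
                   ┃Th└────────────┘da┃     
                   ┃The algorithm gene┃     
                   ┃The pipeline proce┃     
                   ┃The framework tran┃     
                   ┗━━━━━━━━━━━━━━━━━━┛     
                                            
                                            
                                            
                                            


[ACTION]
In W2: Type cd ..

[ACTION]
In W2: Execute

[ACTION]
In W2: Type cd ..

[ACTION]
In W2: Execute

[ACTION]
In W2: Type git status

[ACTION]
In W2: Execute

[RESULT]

 │┃Changes not staged for commit:     ┃     
─┼┃                                   ┃     
 │┃        modified:   config.yaml    ┃     
─┼┃        modified:   utils.py       ┃     
 │┃$ █                                ┃     
─┼┗━━━━━━━━━━━━━━━━━━━━━━━━━━━━━━━━━━━┛     
 │ 12 │  5 │ 11 │  ┃Data processing co┃     
─┴────┴────┴────┘  ┃  ┌────────────┐  ┃     
━━━━━━━━━━━━━━━━━━━┃Th│   Error    │nd┃     
                   ┃  │Connection l│  ┃     
                   ┃Th│[OK]  Cancel│ze┃     
                   ┃Th└────────────┘da┃     
                   ┃The algorithm gene┃     
                   ┃The pipeline proce┃     
                   ┃The framework tran┃     
                   ┗━━━━━━━━━━━━━━━━━━┛     
                                            
                                            
                                            
                                            
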